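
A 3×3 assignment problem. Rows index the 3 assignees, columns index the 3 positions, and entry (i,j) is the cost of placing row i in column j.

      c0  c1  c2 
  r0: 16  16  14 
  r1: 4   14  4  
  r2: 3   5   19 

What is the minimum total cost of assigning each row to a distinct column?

one of 2 optimal assignments: row0→col1 (cost 16), row1→col2 (cost 4), row2→col0 (cost 3)
total = 16 + 4 + 3 = 23

Minimum assignment cost: 23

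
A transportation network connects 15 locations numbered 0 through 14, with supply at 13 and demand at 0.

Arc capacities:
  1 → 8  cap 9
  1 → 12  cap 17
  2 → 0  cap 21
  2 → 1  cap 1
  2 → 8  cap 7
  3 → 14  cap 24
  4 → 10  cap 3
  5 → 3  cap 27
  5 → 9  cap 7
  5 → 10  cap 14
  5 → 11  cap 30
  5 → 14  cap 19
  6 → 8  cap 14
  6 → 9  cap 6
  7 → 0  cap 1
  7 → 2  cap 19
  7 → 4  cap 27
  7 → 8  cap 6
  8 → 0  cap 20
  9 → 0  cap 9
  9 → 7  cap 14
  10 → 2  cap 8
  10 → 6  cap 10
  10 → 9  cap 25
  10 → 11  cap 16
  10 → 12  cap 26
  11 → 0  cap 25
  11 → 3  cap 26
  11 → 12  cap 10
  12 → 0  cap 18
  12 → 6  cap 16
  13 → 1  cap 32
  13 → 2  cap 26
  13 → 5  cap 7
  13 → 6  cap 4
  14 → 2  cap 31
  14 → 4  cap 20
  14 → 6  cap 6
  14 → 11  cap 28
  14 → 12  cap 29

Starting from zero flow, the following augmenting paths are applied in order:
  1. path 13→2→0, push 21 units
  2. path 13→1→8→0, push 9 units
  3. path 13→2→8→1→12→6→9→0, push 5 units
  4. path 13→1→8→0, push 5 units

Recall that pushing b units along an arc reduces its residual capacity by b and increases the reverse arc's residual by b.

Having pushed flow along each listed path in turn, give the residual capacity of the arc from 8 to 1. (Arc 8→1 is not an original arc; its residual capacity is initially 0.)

Residual capacity of (8,1): 9

after path 1 (13→2→0, push 21): res(8,1)=0
after path 2 (13→1→8→0, push 9): res(8,1)=9
after path 3 (13→2→8→1→12→6→9→0, push 5): res(8,1)=4
after path 4 (13→1→8→0, push 5): res(8,1)=9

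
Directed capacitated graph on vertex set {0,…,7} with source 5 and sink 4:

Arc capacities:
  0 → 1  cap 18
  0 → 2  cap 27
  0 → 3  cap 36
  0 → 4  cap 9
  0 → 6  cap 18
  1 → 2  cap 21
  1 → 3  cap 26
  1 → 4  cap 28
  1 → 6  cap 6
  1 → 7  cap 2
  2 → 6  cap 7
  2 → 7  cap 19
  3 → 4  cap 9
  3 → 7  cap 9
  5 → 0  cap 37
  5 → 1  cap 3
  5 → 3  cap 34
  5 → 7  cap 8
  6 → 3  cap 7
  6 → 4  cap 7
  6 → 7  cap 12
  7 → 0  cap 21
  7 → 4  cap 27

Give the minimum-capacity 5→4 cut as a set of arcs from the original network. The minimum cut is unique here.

Min-cut arcs: {(3,4), (3,7), (5,0), (5,1), (5,7)} (total capacity 66)

augment #1: 5→0→4 push 9
augment #2: 5→1→4 push 3
augment #3: 5→3→4 push 9
augment #4: 5→7→4 push 8
augment #5: 5→0→1→4 push 18
augment #6: 5→0→6→4 push 7
augment #7: 5→3→7→4 push 9
augment #8: 5→0→2→7→4 push 3
max flow = 66; residual-reachable set from 5 gives S-side
cut edges (S→T): {(3,4), (3,7), (5,0), (5,1), (5,7)} total cap 66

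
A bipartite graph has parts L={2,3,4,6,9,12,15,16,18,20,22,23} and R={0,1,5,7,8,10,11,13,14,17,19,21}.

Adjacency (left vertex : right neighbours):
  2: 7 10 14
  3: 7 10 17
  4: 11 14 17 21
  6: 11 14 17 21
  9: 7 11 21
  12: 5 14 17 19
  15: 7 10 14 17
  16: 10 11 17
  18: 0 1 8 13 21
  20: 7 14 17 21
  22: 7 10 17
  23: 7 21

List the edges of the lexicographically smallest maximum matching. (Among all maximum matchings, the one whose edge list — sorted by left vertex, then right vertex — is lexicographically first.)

|M| = 8 (so the lex-smallest maximum matching has 8 edges)
process left vertices in ascending order; for each, take the smallest-labelled available neighbour that still permits 8 edges overall, or leave it unmatched if none does
lex-smallest matching: {2-7, 3-10, 4-11, 6-14, 9-21, 12-5, 15-17, 18-0}

Lex-smallest maximum matching: {(2,7), (3,10), (4,11), (6,14), (9,21), (12,5), (15,17), (18,0)}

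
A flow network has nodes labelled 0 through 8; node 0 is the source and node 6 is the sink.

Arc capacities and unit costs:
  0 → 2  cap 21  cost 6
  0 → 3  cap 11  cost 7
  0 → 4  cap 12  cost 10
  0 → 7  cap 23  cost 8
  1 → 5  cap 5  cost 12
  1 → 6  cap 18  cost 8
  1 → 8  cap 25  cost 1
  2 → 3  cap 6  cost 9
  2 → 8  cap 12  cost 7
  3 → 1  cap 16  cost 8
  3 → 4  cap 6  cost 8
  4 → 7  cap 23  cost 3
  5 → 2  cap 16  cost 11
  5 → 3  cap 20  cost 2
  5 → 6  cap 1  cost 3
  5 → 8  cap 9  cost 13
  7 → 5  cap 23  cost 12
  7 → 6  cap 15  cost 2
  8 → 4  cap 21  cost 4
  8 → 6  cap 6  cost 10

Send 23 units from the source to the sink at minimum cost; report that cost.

shortest-cost path #1: 0→7→6 push 15 @ unit cost 10 (adds 150)
shortest-cost path #2: 0→2→8→6 push 6 @ unit cost 23 (adds 138)
shortest-cost path #3: 0→3→1→6 push 2 @ unit cost 23 (adds 46)
total cost = 334

Minimum cost for 23 units: 334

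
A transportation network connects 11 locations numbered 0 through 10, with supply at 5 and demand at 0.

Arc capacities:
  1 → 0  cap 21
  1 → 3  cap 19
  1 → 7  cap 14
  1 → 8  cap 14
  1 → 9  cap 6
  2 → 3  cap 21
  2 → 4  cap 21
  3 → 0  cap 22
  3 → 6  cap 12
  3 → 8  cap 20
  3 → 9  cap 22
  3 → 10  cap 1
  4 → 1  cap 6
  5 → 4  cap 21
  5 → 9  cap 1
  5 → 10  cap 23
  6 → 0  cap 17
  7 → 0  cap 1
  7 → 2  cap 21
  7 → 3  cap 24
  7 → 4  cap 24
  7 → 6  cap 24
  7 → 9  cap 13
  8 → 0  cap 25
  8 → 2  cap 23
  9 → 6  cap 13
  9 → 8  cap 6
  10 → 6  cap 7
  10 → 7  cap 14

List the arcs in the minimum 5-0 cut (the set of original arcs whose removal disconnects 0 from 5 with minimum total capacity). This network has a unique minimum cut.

Min-cut arcs: {(4,1), (5,9), (10,6), (10,7)} (total capacity 28)

augment #1: 5→4→1→0 push 6
augment #2: 5→9→6→0 push 1
augment #3: 5→10→6→0 push 7
augment #4: 5→10→7→0 push 1
augment #5: 5→10→7→3→0 push 13
max flow = 28; residual-reachable set from 5 gives S-side
cut edges (S→T): {(4,1), (5,9), (10,6), (10,7)} total cap 28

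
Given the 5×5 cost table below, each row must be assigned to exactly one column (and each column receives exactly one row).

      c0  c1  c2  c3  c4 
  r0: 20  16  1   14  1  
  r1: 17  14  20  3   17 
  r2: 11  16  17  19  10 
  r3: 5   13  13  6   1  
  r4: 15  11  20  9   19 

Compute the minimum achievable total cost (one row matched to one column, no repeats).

optimal assignment: row0→col2 (cost 1), row1→col3 (cost 3), row2→col0 (cost 11), row3→col4 (cost 1), row4→col1 (cost 11)
total = 1 + 3 + 11 + 1 + 11 = 27

Minimum assignment cost: 27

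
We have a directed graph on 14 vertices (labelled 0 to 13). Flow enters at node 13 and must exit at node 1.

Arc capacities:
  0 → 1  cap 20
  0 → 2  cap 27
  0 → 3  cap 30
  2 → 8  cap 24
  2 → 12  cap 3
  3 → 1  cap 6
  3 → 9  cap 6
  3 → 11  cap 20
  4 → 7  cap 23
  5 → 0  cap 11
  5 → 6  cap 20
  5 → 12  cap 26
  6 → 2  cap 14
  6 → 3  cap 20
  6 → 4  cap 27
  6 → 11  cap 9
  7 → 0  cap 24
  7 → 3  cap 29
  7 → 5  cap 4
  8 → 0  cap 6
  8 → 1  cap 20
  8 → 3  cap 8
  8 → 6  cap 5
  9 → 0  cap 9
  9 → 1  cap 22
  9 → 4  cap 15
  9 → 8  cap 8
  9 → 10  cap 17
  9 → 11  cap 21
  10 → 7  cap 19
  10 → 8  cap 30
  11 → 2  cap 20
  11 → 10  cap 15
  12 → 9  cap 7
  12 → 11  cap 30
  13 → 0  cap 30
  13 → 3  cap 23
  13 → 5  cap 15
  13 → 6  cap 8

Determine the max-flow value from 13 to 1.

augment #1: 13→0→1 bottleneck 20, total now 20
augment #2: 13→3→1 bottleneck 6, total now 26
augment #3: 13→3→9→1 bottleneck 6, total now 32
augment #4: 13→0→2→8→1 bottleneck 10, total now 42
augment #5: 13→5→12→9→1 bottleneck 7, total now 49
augment #6: 13→6→2→8→1 bottleneck 8, total now 57
augment #7: 13→3→11→2→8→1 bottleneck 2, total now 59

Maximum flow value: 59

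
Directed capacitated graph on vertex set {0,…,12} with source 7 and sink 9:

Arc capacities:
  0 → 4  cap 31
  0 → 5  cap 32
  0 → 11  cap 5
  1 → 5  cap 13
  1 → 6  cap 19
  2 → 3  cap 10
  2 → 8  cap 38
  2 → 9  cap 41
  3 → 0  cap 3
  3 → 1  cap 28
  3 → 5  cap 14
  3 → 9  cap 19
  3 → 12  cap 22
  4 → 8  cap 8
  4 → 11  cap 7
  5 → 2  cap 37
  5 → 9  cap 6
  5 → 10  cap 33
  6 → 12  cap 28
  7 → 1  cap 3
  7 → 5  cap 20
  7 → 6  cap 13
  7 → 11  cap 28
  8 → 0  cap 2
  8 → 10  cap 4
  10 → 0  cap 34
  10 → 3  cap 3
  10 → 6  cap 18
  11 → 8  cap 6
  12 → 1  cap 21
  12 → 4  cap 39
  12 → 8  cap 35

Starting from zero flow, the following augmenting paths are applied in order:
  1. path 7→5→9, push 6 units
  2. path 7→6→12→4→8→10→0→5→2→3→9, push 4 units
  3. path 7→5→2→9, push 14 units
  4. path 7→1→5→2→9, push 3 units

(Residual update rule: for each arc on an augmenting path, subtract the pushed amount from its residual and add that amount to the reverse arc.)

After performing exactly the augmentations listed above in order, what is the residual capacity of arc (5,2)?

after path 1 (7→5→9, push 6): res(5,2)=37
after path 2 (7→6→12→4→8→10→0→5→2→3→9, push 4): res(5,2)=33
after path 3 (7→5→2→9, push 14): res(5,2)=19
after path 4 (7→1→5→2→9, push 3): res(5,2)=16

Residual capacity of (5,2): 16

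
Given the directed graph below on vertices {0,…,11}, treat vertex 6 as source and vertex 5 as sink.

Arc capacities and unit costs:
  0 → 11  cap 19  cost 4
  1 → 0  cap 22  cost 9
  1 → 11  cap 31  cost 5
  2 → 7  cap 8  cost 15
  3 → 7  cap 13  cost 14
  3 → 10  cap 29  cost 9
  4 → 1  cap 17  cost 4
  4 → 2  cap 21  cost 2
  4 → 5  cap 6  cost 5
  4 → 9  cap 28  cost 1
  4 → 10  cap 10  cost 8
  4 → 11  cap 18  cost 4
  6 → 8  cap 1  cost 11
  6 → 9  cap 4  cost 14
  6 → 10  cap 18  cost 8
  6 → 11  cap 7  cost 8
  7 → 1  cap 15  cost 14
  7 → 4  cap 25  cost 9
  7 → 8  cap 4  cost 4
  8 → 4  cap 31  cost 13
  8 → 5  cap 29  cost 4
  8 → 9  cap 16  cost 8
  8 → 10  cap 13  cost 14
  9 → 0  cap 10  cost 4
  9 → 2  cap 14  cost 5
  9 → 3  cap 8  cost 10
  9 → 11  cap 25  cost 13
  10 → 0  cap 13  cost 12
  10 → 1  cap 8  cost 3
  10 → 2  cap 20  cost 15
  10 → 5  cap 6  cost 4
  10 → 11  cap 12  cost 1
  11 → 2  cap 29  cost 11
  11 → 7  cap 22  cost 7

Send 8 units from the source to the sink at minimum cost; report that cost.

shortest-cost path #1: 6→10→5 push 6 @ unit cost 12 (adds 72)
shortest-cost path #2: 6→8→5 push 1 @ unit cost 15 (adds 15)
shortest-cost path #3: 6→11→7→8→5 push 1 @ unit cost 23 (adds 23)
total cost = 110

Minimum cost for 8 units: 110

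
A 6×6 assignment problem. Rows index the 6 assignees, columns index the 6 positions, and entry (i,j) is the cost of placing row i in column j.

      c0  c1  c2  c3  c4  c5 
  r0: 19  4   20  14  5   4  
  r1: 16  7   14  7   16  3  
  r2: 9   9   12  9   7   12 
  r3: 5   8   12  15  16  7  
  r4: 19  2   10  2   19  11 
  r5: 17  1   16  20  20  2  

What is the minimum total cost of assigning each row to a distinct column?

optimal assignment: row0→col4 (cost 5), row1→col5 (cost 3), row2→col2 (cost 12), row3→col0 (cost 5), row4→col3 (cost 2), row5→col1 (cost 1)
total = 5 + 3 + 12 + 5 + 2 + 1 = 28

Minimum assignment cost: 28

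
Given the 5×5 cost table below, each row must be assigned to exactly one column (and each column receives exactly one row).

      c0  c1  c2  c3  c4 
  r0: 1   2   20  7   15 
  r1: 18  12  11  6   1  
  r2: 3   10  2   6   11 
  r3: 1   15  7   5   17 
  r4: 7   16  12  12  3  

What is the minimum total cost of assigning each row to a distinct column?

Minimum assignment cost: 14

optimal assignment: row0→col1 (cost 2), row1→col3 (cost 6), row2→col2 (cost 2), row3→col0 (cost 1), row4→col4 (cost 3)
total = 2 + 6 + 2 + 1 + 3 = 14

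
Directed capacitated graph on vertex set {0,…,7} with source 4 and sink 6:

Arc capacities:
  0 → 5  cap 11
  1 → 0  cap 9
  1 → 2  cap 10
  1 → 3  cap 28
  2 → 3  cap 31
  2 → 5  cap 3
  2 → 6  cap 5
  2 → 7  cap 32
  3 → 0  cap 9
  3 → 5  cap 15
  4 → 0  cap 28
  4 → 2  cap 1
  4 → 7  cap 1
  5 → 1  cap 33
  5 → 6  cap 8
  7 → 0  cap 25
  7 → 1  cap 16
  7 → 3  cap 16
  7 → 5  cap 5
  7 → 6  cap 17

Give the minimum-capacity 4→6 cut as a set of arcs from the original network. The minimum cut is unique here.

augment #1: 4→2→6 push 1
augment #2: 4→7→6 push 1
augment #3: 4→0→5→6 push 8
augment #4: 4→0→5→1→2→6 push 3
max flow = 13; residual-reachable set from 4 gives S-side
cut edges (S→T): {(0,5), (4,2), (4,7)} total cap 13

Min-cut arcs: {(0,5), (4,2), (4,7)} (total capacity 13)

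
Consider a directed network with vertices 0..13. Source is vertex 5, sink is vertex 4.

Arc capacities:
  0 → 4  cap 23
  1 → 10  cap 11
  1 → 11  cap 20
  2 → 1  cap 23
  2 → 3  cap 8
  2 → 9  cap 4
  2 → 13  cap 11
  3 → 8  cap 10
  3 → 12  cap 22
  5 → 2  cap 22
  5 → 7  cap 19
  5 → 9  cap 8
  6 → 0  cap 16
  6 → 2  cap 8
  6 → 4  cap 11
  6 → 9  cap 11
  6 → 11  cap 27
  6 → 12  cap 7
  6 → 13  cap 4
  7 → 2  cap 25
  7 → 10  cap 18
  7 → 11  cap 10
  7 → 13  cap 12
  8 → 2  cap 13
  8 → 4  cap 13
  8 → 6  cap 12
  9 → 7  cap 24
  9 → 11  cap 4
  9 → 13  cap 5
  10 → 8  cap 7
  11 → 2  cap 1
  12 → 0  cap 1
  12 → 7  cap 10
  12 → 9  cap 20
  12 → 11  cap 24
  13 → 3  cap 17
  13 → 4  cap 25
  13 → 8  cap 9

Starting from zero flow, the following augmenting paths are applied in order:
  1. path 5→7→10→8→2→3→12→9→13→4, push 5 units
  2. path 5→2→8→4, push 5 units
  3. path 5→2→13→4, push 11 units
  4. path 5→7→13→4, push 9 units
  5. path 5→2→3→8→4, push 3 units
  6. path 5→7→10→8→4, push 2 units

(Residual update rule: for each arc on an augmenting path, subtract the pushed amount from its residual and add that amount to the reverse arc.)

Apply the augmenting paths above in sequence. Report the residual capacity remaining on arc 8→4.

Residual capacity of (8,4): 3

after path 1 (5→7→10→8→2→3→12→9→13→4, push 5): res(8,4)=13
after path 2 (5→2→8→4, push 5): res(8,4)=8
after path 3 (5→2→13→4, push 11): res(8,4)=8
after path 4 (5→7→13→4, push 9): res(8,4)=8
after path 5 (5→2→3→8→4, push 3): res(8,4)=5
after path 6 (5→7→10→8→4, push 2): res(8,4)=3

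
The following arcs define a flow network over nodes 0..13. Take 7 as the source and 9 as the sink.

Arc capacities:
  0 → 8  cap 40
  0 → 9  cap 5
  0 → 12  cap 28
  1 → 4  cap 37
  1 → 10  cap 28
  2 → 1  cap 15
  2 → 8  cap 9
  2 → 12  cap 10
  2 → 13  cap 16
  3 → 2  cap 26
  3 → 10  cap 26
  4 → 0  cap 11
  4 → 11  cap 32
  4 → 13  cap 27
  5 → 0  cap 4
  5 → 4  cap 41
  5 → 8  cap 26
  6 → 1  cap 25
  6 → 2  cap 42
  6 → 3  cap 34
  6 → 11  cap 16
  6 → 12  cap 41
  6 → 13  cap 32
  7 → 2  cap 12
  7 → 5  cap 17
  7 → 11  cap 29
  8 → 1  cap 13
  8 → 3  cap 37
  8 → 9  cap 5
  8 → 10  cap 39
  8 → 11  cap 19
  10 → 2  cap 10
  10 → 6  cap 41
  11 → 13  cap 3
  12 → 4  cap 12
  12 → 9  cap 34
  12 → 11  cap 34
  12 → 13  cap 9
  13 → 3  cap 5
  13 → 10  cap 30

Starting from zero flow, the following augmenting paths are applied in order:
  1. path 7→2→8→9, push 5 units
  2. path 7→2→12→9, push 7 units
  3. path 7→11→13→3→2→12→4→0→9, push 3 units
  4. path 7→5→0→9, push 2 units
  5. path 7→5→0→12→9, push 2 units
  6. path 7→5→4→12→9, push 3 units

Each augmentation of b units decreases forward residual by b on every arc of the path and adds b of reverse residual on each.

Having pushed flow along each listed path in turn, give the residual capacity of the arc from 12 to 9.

after path 1 (7→2→8→9, push 5): res(12,9)=34
after path 2 (7→2→12→9, push 7): res(12,9)=27
after path 3 (7→11→13→3→2→12→4→0→9, push 3): res(12,9)=27
after path 4 (7→5→0→9, push 2): res(12,9)=27
after path 5 (7→5→0→12→9, push 2): res(12,9)=25
after path 6 (7→5→4→12→9, push 3): res(12,9)=22

Residual capacity of (12,9): 22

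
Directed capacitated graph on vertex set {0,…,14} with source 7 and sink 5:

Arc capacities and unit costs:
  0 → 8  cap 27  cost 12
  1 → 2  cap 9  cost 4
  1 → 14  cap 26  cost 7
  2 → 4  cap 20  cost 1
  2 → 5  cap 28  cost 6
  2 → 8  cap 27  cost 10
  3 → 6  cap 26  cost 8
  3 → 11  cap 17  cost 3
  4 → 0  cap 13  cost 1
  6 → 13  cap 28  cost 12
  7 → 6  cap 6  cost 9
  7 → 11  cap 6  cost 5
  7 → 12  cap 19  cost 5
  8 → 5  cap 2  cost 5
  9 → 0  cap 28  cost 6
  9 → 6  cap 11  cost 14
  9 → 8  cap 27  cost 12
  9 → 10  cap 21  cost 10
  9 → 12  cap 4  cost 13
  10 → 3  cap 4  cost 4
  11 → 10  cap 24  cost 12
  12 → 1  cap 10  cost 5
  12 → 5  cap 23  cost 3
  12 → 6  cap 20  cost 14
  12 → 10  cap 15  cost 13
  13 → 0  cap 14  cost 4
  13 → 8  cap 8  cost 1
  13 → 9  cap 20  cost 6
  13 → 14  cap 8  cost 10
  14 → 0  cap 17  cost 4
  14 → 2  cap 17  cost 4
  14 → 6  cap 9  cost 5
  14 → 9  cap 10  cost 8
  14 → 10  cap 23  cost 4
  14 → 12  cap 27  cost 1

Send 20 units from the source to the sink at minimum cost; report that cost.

Minimum cost for 20 units: 179

shortest-cost path #1: 7→12→5 push 19 @ unit cost 8 (adds 152)
shortest-cost path #2: 7→6→13→8→5 push 1 @ unit cost 27 (adds 27)
total cost = 179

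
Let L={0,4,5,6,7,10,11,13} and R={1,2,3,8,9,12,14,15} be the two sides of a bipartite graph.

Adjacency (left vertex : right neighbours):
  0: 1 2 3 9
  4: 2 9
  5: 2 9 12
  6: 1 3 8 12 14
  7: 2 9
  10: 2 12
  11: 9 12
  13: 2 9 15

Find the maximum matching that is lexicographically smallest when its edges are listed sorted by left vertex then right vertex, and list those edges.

|M| = 6 (so the lex-smallest maximum matching has 6 edges)
process left vertices in ascending order; for each, take the smallest-labelled available neighbour that still permits 6 edges overall, or leave it unmatched if none does
lex-smallest matching: {0-1, 4-2, 5-9, 6-3, 10-12, 13-15}

Lex-smallest maximum matching: {(0,1), (4,2), (5,9), (6,3), (10,12), (13,15)}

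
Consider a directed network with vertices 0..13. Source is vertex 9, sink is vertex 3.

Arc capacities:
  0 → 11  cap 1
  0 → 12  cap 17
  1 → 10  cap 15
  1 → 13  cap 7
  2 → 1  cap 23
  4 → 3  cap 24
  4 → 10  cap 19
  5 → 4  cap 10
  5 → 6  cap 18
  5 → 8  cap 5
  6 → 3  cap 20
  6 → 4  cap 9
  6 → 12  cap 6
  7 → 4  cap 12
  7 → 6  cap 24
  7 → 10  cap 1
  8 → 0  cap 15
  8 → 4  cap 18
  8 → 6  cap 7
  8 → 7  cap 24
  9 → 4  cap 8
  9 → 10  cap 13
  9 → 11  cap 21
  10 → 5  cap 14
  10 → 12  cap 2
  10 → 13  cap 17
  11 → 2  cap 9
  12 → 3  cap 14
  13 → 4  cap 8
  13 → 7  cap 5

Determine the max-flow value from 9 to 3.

augment #1: 9→4→3 bottleneck 8, total now 8
augment #2: 9→10→12→3 bottleneck 2, total now 10
augment #3: 9→10→5→4→3 bottleneck 10, total now 20
augment #4: 9→10→5→6→3 bottleneck 1, total now 21
augment #5: 9→11→2→1→13→4→3 bottleneck 6, total now 27
augment #6: 9→11→2→1→10→5→6→3 bottleneck 3, total now 30

Maximum flow value: 30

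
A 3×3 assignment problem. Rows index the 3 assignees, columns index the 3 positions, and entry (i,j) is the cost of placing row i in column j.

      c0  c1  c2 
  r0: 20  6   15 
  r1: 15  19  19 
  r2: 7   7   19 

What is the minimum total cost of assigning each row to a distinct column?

optimal assignment: row0→col1 (cost 6), row1→col2 (cost 19), row2→col0 (cost 7)
total = 6 + 19 + 7 = 32

Minimum assignment cost: 32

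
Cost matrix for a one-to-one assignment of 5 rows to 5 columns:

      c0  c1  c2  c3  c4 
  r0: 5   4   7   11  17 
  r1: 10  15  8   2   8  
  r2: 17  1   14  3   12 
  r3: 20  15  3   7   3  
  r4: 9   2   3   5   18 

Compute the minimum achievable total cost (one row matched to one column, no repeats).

optimal assignment: row0→col0 (cost 5), row1→col3 (cost 2), row2→col1 (cost 1), row3→col4 (cost 3), row4→col2 (cost 3)
total = 5 + 2 + 1 + 3 + 3 = 14

Minimum assignment cost: 14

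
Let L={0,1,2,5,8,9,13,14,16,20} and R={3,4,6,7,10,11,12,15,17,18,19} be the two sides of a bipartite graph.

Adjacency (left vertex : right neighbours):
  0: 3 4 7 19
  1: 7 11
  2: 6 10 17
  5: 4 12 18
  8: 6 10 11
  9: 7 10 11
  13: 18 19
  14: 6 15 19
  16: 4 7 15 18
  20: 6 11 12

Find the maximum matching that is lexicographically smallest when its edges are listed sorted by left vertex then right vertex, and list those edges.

Lex-smallest maximum matching: {(0,3), (1,7), (2,6), (5,4), (8,10), (9,11), (13,18), (14,19), (16,15), (20,12)}

|M| = 10 (so the lex-smallest maximum matching has 10 edges)
process left vertices in ascending order; for each, take the smallest-labelled available neighbour that still permits 10 edges overall, or leave it unmatched if none does
lex-smallest matching: {0-3, 1-7, 2-6, 5-4, 8-10, 9-11, 13-18, 14-19, 16-15, 20-12}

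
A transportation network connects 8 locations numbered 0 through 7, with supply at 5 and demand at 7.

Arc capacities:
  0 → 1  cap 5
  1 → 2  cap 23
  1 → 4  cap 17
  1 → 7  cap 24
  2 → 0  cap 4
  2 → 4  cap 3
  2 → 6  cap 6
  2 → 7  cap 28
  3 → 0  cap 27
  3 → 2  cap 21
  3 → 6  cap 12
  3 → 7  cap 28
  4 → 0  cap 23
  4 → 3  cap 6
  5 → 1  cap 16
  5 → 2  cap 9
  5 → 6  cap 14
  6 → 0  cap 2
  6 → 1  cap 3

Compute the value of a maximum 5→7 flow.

Maximum flow value: 30

augment #1: 5→1→7 bottleneck 16, total now 16
augment #2: 5→2→7 bottleneck 9, total now 25
augment #3: 5→6→1→7 bottleneck 3, total now 28
augment #4: 5→6→0→1→7 bottleneck 2, total now 30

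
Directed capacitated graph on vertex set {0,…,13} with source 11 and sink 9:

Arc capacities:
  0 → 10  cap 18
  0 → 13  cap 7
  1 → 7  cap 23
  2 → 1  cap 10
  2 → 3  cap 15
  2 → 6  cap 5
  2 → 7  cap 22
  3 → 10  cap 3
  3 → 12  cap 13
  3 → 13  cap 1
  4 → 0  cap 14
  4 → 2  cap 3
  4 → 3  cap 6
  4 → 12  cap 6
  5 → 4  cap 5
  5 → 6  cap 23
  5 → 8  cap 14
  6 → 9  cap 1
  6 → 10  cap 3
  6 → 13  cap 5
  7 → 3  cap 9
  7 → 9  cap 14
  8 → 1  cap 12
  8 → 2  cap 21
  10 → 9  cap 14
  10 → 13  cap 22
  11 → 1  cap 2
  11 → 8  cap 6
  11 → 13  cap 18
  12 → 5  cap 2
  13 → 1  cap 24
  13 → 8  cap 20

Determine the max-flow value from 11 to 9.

Maximum flow value: 23

augment #1: 11→1→7→9 bottleneck 2, total now 2
augment #2: 11→8→1→7→9 bottleneck 6, total now 8
augment #3: 11→13→1→7→9 bottleneck 6, total now 14
augment #4: 11→13→8→2→6→9 bottleneck 1, total now 15
augment #5: 11→13→1→7→3→10→9 bottleneck 3, total now 18
augment #6: 11→13→8→2→6→10→9 bottleneck 3, total now 21
augment #7: 11→13→1→7→3→12→5→4→0→10→9 bottleneck 2, total now 23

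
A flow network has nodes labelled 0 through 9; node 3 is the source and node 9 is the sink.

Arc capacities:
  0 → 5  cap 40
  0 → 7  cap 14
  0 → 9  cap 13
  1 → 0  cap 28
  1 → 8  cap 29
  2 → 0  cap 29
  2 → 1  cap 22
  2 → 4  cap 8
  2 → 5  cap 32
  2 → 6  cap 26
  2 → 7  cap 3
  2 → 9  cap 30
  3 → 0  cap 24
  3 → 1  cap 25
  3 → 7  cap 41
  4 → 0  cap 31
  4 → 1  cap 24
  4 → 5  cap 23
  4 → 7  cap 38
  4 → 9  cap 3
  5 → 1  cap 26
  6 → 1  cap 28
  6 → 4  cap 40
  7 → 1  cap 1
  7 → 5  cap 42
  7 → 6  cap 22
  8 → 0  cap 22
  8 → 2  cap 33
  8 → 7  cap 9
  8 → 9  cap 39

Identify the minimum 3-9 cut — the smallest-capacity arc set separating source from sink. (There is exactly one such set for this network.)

augment #1: 3→0→9 push 13
augment #2: 3→1→8→9 push 25
augment #3: 3→7→1→8→9 push 1
augment #4: 3→7→6→4→9 push 3
augment #5: 3→0→5→1→8→9 push 3
max flow = 45; residual-reachable set from 3 gives S-side
cut edges (S→T): {(0,9), (1,8), (4,9)} total cap 45

Min-cut arcs: {(0,9), (1,8), (4,9)} (total capacity 45)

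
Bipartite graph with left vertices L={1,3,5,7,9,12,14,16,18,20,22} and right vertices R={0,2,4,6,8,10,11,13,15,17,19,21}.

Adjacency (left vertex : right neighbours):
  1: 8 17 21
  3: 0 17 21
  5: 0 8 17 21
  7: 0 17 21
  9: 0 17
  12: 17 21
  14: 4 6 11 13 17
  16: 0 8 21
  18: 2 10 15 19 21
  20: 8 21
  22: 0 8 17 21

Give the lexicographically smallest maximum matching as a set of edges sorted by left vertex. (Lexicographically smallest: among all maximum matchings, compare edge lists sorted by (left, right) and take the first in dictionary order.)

Lex-smallest maximum matching: {(1,8), (3,0), (5,17), (7,21), (14,4), (18,2)}

|M| = 6 (so the lex-smallest maximum matching has 6 edges)
process left vertices in ascending order; for each, take the smallest-labelled available neighbour that still permits 6 edges overall, or leave it unmatched if none does
lex-smallest matching: {1-8, 3-0, 5-17, 7-21, 14-4, 18-2}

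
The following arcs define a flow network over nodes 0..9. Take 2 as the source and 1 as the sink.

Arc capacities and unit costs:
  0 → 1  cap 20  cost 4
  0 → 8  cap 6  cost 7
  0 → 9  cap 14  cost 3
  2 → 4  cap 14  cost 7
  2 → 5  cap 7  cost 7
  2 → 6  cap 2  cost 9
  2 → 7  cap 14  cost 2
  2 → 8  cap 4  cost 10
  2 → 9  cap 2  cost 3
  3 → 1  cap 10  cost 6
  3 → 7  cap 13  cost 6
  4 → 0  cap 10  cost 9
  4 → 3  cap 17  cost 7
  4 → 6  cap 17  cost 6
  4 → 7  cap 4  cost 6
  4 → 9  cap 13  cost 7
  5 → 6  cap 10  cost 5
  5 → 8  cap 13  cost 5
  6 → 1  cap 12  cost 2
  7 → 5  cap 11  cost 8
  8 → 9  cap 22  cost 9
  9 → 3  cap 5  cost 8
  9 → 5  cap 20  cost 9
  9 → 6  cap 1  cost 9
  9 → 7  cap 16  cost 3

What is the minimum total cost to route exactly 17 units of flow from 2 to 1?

shortest-cost path #1: 2→6→1 push 2 @ unit cost 11 (adds 22)
shortest-cost path #2: 2→5→6→1 push 7 @ unit cost 14 (adds 98)
shortest-cost path #3: 2→9→6→1 push 1 @ unit cost 14 (adds 14)
shortest-cost path #4: 2→4→6→1 push 2 @ unit cost 15 (adds 30)
shortest-cost path #5: 2→9→3→1 push 1 @ unit cost 17 (adds 17)
shortest-cost path #6: 2→4→6→9→3→1 push 1 @ unit cost 18 (adds 18)
shortest-cost path #7: 2→4→0→1 push 3 @ unit cost 20 (adds 60)
total cost = 259

Minimum cost for 17 units: 259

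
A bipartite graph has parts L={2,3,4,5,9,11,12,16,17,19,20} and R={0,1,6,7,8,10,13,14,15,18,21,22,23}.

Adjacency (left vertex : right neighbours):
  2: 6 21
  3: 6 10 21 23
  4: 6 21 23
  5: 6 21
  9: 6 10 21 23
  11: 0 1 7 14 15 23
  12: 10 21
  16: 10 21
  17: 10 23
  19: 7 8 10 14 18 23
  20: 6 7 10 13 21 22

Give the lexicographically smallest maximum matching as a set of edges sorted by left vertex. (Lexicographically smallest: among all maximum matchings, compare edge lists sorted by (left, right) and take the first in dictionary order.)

|M| = 7 (so the lex-smallest maximum matching has 7 edges)
process left vertices in ascending order; for each, take the smallest-labelled available neighbour that still permits 7 edges overall, or leave it unmatched if none does
lex-smallest matching: {2-6, 3-10, 4-21, 9-23, 11-0, 19-7, 20-13}

Lex-smallest maximum matching: {(2,6), (3,10), (4,21), (9,23), (11,0), (19,7), (20,13)}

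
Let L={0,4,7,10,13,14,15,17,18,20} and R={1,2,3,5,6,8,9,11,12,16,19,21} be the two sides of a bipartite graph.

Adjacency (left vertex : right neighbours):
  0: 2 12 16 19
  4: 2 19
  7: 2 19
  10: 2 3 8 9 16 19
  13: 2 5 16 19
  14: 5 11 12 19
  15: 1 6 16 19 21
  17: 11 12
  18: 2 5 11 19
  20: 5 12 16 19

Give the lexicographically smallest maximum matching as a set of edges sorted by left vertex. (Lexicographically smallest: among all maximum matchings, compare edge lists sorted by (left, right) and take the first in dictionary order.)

Lex-smallest maximum matching: {(0,2), (4,19), (10,3), (13,5), (14,11), (15,1), (17,12), (20,16)}

|M| = 8 (so the lex-smallest maximum matching has 8 edges)
process left vertices in ascending order; for each, take the smallest-labelled available neighbour that still permits 8 edges overall, or leave it unmatched if none does
lex-smallest matching: {0-2, 4-19, 10-3, 13-5, 14-11, 15-1, 17-12, 20-16}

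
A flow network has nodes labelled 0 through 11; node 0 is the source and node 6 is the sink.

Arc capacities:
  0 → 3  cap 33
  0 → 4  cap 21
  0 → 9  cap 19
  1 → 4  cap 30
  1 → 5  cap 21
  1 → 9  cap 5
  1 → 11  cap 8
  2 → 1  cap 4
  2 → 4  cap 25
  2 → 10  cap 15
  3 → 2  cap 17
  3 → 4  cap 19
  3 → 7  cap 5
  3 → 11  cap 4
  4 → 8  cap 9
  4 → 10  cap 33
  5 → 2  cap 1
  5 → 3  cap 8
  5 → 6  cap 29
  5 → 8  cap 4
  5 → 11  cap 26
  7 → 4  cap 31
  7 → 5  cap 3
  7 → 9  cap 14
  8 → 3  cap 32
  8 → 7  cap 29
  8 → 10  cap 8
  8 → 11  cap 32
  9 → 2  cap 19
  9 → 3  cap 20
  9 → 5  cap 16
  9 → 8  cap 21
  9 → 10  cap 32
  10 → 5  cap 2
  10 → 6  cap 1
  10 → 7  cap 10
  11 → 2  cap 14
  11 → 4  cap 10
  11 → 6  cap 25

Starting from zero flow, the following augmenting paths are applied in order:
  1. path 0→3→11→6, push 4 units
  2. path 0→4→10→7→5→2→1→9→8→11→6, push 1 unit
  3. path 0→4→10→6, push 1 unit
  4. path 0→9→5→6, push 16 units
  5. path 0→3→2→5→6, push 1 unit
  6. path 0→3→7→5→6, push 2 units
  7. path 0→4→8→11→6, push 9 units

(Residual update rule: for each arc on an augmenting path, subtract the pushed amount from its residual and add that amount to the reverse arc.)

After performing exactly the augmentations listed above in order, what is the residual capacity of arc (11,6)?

Residual capacity of (11,6): 11

after path 1 (0→3→11→6, push 4): res(11,6)=21
after path 2 (0→4→10→7→5→2→1→9→8→11→6, push 1): res(11,6)=20
after path 3 (0→4→10→6, push 1): res(11,6)=20
after path 4 (0→9→5→6, push 16): res(11,6)=20
after path 5 (0→3→2→5→6, push 1): res(11,6)=20
after path 6 (0→3→7→5→6, push 2): res(11,6)=20
after path 7 (0→4→8→11→6, push 9): res(11,6)=11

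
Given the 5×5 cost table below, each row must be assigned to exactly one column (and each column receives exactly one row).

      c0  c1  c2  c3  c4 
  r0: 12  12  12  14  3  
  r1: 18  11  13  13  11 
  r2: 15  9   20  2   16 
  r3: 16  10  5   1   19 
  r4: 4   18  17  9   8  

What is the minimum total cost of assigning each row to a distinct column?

optimal assignment: row0→col4 (cost 3), row1→col1 (cost 11), row2→col3 (cost 2), row3→col2 (cost 5), row4→col0 (cost 4)
total = 3 + 11 + 2 + 5 + 4 = 25

Minimum assignment cost: 25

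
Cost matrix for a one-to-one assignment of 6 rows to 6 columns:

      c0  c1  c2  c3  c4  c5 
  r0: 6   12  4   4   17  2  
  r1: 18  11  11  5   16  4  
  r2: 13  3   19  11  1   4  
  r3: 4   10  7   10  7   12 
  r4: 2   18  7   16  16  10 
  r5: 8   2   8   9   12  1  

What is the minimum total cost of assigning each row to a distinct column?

optimal assignment: row0→col5 (cost 2), row1→col3 (cost 5), row2→col4 (cost 1), row3→col2 (cost 7), row4→col0 (cost 2), row5→col1 (cost 2)
total = 2 + 5 + 1 + 7 + 2 + 2 = 19

Minimum assignment cost: 19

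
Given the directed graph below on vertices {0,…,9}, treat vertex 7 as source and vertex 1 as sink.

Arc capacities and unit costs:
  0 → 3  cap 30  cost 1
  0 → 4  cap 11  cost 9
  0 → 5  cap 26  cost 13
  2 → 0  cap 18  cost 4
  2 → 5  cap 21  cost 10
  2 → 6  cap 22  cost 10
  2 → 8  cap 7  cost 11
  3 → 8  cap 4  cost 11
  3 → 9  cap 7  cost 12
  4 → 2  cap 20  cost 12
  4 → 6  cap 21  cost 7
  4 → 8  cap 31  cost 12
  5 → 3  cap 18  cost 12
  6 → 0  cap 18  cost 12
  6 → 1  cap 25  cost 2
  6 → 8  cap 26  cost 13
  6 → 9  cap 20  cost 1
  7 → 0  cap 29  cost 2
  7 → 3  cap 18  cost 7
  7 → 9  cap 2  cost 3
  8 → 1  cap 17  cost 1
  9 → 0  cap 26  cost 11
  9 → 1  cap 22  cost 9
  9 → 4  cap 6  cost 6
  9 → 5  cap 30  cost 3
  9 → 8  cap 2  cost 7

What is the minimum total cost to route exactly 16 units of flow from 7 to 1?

shortest-cost path #1: 7→9→8→1 push 2 @ unit cost 11 (adds 22)
shortest-cost path #2: 7→0→3→8→1 push 4 @ unit cost 15 (adds 60)
shortest-cost path #3: 7→0→4→6→1 push 10 @ unit cost 20 (adds 200)
total cost = 282

Minimum cost for 16 units: 282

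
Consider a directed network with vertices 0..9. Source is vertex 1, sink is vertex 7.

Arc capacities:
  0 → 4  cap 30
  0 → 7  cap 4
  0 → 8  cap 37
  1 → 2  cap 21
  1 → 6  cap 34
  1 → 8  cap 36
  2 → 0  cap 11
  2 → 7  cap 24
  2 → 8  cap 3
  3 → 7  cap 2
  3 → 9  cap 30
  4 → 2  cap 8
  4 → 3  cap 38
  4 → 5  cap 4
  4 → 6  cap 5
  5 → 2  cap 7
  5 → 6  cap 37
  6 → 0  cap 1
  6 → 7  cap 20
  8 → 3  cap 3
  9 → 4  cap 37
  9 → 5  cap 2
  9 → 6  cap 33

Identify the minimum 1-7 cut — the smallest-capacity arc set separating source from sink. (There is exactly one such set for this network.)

augment #1: 1→2→7 push 21
augment #2: 1→6→7 push 20
augment #3: 1→6→0→7 push 1
augment #4: 1→8→3→7 push 2
augment #5: 1→8→3→9→4→2→7 push 1
max flow = 45; residual-reachable set from 1 gives S-side
cut edges (S→T): {(1,2), (6,0), (6,7), (8,3)} total cap 45

Min-cut arcs: {(1,2), (6,0), (6,7), (8,3)} (total capacity 45)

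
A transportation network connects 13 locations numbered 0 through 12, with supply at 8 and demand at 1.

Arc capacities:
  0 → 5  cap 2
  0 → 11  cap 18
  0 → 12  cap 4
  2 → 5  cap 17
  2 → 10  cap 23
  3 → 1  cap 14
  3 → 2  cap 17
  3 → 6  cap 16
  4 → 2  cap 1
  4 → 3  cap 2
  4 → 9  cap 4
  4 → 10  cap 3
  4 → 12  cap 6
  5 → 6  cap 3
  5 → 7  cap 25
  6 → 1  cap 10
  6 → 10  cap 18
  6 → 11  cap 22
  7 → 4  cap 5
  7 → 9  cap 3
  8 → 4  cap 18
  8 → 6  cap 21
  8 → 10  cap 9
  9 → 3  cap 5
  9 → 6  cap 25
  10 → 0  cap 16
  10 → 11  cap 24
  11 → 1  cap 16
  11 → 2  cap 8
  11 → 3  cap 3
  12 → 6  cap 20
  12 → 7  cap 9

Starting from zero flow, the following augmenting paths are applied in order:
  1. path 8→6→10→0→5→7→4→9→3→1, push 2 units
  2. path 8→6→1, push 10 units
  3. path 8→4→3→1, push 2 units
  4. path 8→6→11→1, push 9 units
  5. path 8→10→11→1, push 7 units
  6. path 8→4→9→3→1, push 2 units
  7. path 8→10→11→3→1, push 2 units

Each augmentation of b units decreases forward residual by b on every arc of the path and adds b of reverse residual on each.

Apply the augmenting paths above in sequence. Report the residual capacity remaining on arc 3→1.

Residual capacity of (3,1): 6

after path 1 (8→6→10→0→5→7→4→9→3→1, push 2): res(3,1)=12
after path 2 (8→6→1, push 10): res(3,1)=12
after path 3 (8→4→3→1, push 2): res(3,1)=10
after path 4 (8→6→11→1, push 9): res(3,1)=10
after path 5 (8→10→11→1, push 7): res(3,1)=10
after path 6 (8→4→9→3→1, push 2): res(3,1)=8
after path 7 (8→10→11→3→1, push 2): res(3,1)=6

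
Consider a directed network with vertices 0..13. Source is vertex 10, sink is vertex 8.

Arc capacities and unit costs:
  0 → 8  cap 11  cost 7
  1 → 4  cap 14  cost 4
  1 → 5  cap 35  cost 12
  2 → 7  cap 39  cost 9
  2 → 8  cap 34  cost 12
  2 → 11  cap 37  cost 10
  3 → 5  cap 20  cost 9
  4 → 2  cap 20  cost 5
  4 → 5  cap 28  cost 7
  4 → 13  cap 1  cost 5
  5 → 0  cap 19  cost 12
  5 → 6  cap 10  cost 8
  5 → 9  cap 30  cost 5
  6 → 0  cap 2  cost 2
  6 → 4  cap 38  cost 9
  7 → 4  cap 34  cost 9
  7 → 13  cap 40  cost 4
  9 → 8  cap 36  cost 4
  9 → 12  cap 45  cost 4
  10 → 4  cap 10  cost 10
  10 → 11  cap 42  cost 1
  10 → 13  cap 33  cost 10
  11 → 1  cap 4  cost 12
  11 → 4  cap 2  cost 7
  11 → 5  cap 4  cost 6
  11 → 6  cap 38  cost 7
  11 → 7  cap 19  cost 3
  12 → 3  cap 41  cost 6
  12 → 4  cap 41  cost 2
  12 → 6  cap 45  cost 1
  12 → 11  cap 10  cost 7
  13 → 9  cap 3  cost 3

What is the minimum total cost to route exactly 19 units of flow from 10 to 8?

Minimum cost for 19 units: 399

shortest-cost path #1: 10→11→7→13→9→8 push 3 @ unit cost 15 (adds 45)
shortest-cost path #2: 10→11→5→9→8 push 4 @ unit cost 16 (adds 64)
shortest-cost path #3: 10→11→6→0→8 push 2 @ unit cost 17 (adds 34)
shortest-cost path #4: 10→11→4→5→9→8 push 2 @ unit cost 24 (adds 48)
shortest-cost path #5: 10→4→5→9→8 push 8 @ unit cost 26 (adds 208)
total cost = 399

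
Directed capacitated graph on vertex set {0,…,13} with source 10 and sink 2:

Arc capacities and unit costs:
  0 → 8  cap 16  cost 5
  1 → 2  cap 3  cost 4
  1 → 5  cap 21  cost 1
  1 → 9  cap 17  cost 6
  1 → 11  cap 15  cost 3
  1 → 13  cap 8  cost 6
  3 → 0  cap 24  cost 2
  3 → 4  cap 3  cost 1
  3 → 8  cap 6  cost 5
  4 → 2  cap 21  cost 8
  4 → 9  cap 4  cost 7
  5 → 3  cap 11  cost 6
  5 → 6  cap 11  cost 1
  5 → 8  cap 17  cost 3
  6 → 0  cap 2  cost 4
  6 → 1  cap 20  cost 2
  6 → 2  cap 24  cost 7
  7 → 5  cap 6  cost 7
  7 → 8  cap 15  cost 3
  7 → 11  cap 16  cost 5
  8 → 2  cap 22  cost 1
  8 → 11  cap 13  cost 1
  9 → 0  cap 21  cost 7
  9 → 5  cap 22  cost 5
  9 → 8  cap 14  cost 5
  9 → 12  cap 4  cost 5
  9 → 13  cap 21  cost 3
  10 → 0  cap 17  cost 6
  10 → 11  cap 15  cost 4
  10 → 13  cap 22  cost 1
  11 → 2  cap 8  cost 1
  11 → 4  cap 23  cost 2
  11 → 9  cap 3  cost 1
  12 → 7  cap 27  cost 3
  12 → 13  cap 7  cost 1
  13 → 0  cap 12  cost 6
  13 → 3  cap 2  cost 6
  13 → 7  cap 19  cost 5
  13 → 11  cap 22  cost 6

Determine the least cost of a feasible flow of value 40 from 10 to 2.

Minimum cost for 40 units: 421

shortest-cost path #1: 10→11→2 push 8 @ unit cost 5 (adds 40)
shortest-cost path #2: 10→13→7→8→2 push 15 @ unit cost 10 (adds 150)
shortest-cost path #3: 10→11→9→8→2 push 3 @ unit cost 11 (adds 33)
shortest-cost path #4: 10→0→8→2 push 4 @ unit cost 12 (adds 48)
shortest-cost path #5: 10→11→4→2 push 4 @ unit cost 14 (adds 56)
shortest-cost path #6: 10→0→8→9→11→4→2 push 3 @ unit cost 15 (adds 45)
shortest-cost path #7: 10→13→3→4→2 push 2 @ unit cost 16 (adds 32)
shortest-cost path #8: 10→13→11→4→2 push 1 @ unit cost 17 (adds 17)
total cost = 421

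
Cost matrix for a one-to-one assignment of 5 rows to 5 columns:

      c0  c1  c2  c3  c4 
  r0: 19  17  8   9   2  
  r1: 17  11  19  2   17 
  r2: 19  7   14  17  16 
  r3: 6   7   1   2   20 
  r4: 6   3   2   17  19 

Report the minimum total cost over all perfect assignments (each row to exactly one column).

Minimum assignment cost: 18

optimal assignment: row0→col4 (cost 2), row1→col3 (cost 2), row2→col1 (cost 7), row3→col2 (cost 1), row4→col0 (cost 6)
total = 2 + 2 + 7 + 1 + 6 = 18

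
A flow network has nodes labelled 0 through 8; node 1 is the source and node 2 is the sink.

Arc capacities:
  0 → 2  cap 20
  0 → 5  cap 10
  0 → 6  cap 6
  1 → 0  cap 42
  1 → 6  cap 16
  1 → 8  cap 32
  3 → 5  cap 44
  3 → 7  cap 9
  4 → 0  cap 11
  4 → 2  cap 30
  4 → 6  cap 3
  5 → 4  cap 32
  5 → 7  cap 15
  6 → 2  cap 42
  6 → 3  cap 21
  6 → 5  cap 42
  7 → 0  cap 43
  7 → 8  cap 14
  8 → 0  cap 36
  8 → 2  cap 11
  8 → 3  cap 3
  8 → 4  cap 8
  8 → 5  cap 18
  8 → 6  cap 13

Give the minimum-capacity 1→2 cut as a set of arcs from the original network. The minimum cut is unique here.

Min-cut arcs: {(0,2), (0,5), (0,6), (1,6), (1,8)} (total capacity 84)

augment #1: 1→0→2 push 20
augment #2: 1→6→2 push 16
augment #3: 1→8→2 push 11
augment #4: 1→0→6→2 push 6
augment #5: 1→8→4→2 push 8
augment #6: 1→8→6→2 push 13
augment #7: 1→0→5→4→2 push 10
max flow = 84; residual-reachable set from 1 gives S-side
cut edges (S→T): {(0,2), (0,5), (0,6), (1,6), (1,8)} total cap 84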